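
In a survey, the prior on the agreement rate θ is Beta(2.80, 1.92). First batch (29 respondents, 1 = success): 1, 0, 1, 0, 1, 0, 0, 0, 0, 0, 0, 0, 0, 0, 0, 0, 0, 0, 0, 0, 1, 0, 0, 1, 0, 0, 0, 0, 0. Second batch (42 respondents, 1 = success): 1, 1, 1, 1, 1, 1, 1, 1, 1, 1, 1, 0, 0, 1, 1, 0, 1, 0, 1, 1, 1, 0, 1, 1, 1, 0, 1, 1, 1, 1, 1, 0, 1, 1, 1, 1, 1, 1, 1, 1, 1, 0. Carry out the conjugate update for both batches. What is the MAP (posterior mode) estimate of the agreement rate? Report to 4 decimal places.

0.5534

The Beta prior is conjugate to a Binomial/Bernoulli likelihood; the update adds successes to α and failures to β.
After batch 1: Beta(2.80+5, 1.92+24) = Beta(7.80, 25.92).
After batch 2: Beta(7.80+34, 25.92+8) = Beta(41.80, 33.92).
Mode of Beta(a,b) for a,b>1 is (a−1)/(a+b−2) = 40.80/73.72 = 0.5534.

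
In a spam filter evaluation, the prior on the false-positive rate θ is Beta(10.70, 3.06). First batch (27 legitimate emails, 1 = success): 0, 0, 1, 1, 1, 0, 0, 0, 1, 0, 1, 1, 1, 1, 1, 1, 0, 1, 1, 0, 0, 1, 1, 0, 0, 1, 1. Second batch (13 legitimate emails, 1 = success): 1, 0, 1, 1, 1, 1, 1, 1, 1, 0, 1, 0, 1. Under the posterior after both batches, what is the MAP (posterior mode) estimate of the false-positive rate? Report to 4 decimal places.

0.6897

The Beta prior is conjugate to a Binomial/Bernoulli likelihood; the update adds successes to α and failures to β.
After batch 1: Beta(10.70+16, 3.06+11) = Beta(26.70, 14.06).
After batch 2: Beta(26.70+10, 14.06+3) = Beta(36.70, 17.06).
Mode of Beta(a,b) for a,b>1 is (a−1)/(a+b−2) = 35.70/51.76 = 0.6897.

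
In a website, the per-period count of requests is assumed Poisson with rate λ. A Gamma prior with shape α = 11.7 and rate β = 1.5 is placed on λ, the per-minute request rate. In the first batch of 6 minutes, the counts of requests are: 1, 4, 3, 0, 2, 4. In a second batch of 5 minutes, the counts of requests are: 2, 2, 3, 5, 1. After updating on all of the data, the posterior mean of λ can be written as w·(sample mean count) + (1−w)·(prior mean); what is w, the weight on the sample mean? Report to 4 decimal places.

0.8800

With a Gamma(shape α, rate β) prior, the Poisson likelihood is conjugate: the posterior is Gamma(α + ΣXᵢ, β + n).
Total number of minutes: n = 6 + 5 = 11.
Posterior mean = (α₀+S)/(β₀+n) = [n/(β₀+n)]·(S/n) + [β₀/(β₀+n)]·(α₀/β₀), so only n and β₀ enter the weight.
Weight on data w = n/(β₀+n) = 11/(1.5+11) = 11/12.5 = 0.8800.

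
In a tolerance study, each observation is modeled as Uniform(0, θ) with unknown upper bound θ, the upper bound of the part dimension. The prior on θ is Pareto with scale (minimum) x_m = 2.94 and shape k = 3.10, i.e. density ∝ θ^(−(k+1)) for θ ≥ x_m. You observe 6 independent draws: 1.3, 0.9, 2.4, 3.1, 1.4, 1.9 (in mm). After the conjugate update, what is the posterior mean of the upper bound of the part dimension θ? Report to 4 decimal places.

3.4827

A Pareto(scale x_m, shape k) prior on the upper bound θ of Uniform(0, θ) is conjugate: posterior is Pareto(max(x_m, max xᵢ), k + n).
Sample maximum = 3.1; prior scale x_m = 2.94 → posterior scale = max = 3.10.
Posterior shape = 3.10 + 6 = 9.10.
E[θ|data] = k·x_m/(k−1) = 9.10·3.10/8.10 = 3.4827.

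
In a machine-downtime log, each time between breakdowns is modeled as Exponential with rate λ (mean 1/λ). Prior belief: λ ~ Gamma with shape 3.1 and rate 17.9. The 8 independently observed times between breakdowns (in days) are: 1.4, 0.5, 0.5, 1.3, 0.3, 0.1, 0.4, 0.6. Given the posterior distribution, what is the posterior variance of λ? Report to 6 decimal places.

0.020983

With a Gamma(shape α, rate β) prior on the exponential rate λ, the posterior after n observations with total T = Σxᵢ is Gamma(α+n, β+T).
Sum of observations T = 5.1 days; n = 8.
Posterior: Gamma(3.1+8, 17.9+5.1) = Gamma(11.1, 23.0).
Var = α/β² = 0.020983.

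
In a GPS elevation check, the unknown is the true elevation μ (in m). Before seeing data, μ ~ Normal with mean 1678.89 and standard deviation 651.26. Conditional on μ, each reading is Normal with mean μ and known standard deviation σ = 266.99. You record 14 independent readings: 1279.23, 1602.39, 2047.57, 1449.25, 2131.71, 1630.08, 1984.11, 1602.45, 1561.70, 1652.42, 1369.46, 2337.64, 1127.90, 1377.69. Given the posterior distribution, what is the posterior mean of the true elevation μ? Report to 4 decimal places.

1654.1259

For Normal data with known variance σ², a Normal(μ₀, σ₀²) prior on μ is conjugate. Posterior precision = 1/σ₀² + n/σ²; posterior mean is the precision-weighted average of μ₀ and x̄.
Σxᵢ = 1279.23 + 1602.39 + 2047.57 + 1449.25 + 2131.71 + 1630.08 + 1984.11 + 1602.45 + 1561.70 + 1652.42 + 1369.46 + 2337.64 + 1127.90 + 1377.69 = 23153.6, so n·x̄ = 23153.6.
σ₀² = 651.26² = 424139.5876, σ² = 266.99² = 71283.6601; σ² + n·σ₀² = 71283.6601 + 14·424139.5876 = 6009237.8865.
Posterior mean = (μ₀/σ₀² + n·x̄/σ²)/(1/σ₀² + n/σ²) = (σ²·μ₀ + σ₀²·n·x̄)/(σ² + n·σ₀²) = (71283.6601·1678.89 + 424139.5876·23153.6)/6009237.8865 = 9940035779.560649/6009237.8865 = 1654.1259.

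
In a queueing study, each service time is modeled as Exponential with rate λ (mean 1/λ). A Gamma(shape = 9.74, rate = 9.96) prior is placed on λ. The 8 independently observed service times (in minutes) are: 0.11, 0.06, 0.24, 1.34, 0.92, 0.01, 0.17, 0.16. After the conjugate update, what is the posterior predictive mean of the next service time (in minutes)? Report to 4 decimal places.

0.7748

With a Gamma(shape α, rate β) prior on the exponential rate λ, the posterior after n observations with total T = Σxᵢ is Gamma(α+n, β+T).
Sum of observations T = 3.01 minutes; n = 8.
Posterior: Gamma(9.74+8, 9.96+3.01) = Gamma(17.74, 12.97).
The predictive distribution for the next observation is Lomax; its mean is β/(α−1) = 12.97/16.74 = 0.7748.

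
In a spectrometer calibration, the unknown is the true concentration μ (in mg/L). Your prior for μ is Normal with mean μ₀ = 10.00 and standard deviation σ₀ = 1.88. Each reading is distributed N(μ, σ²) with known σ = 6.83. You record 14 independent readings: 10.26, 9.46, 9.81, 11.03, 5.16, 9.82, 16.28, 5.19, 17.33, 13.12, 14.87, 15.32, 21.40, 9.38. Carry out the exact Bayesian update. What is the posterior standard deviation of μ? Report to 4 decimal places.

1.3096

For Normal data with known variance σ², a Normal(μ₀, σ₀²) prior on μ is conjugate. Posterior precision = 1/σ₀² + n/σ²; posterior mean is the precision-weighted average of μ₀ and x̄.
σ₀² = 1.88² = 3.5344, σ² = 6.83² = 46.6489; σ² + n·σ₀² = 46.6489 + 14·3.5344 = 96.1305.
Posterior precision = 1/σ₀² + n/σ² = 1/3.5344 + 14/46.6489 = (σ² + n·σ₀²)/(σ₀²σ²) = 96.1305/(3.5344·46.6489); posterior variance σₙ² = σ₀²σ²/(σ² + n·σ₀²) = 3.5344·46.6489/96.1305 = 1.715126.
Posterior SD = √σₙ² = √(3.5344·46.6489/96.1305) = 1.3096.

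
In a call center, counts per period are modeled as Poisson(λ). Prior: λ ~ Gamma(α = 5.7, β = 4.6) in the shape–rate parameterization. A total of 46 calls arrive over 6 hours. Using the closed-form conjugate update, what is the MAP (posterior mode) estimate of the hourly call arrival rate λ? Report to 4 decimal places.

4.7830

With a Gamma(shape α, rate β) prior, the Poisson likelihood is conjugate: the posterior is Gamma(α + ΣXᵢ, β + n).
Posterior: Gamma(α+S, β+n) = Gamma(5.7+46, 4.6+6) = Gamma(51.7, 10.6).
Mode of Gamma(α,β) for α≥1 is (α−1)/β = 50.7/10.6 = 4.7830.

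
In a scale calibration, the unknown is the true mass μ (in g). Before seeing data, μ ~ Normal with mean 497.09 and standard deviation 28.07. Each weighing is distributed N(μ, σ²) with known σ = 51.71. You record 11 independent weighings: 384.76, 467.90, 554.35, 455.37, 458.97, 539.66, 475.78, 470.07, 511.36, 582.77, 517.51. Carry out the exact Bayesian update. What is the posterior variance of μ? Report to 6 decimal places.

For Normal data with known variance σ², a Normal(μ₀, σ₀²) prior on μ is conjugate. Posterior precision = 1/σ₀² + n/σ²; posterior mean is the precision-weighted average of μ₀ and x̄.
σ₀² = 28.07² = 787.9249, σ² = 51.71² = 2673.9241; σ² + n·σ₀² = 2673.9241 + 11·787.9249 = 11341.098.
Posterior precision = 1/σ₀² + n/σ² = 1/787.9249 + 11/2673.9241 = (σ² + n·σ₀²)/(σ₀²σ²) = 11341.098/(787.9249·2673.9241); posterior variance σₙ² = σ₀²σ²/(σ² + n·σ₀²) = 787.9249·2673.9241/11341.098 = 185.771376.

185.771376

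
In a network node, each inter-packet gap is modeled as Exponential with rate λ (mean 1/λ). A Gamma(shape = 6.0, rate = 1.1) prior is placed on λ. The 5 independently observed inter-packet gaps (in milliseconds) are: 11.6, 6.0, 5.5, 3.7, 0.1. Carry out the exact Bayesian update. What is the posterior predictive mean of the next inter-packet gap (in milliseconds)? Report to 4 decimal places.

With a Gamma(shape α, rate β) prior on the exponential rate λ, the posterior after n observations with total T = Σxᵢ is Gamma(α+n, β+T).
Sum of observations T = 26.9 milliseconds; n = 5.
Posterior: Gamma(6.0+5, 1.1+26.9) = Gamma(11.0, 28.0).
The predictive distribution for the next observation is Lomax; its mean is β/(α−1) = 28.0/10.0 = 2.8000.

2.8000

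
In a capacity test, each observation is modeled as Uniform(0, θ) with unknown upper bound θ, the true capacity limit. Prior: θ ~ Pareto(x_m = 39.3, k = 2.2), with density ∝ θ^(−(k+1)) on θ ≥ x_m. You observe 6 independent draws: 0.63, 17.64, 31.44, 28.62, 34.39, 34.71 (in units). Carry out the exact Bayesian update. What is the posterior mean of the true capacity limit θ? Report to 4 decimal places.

44.7583

A Pareto(scale x_m, shape k) prior on the upper bound θ of Uniform(0, θ) is conjugate: posterior is Pareto(max(x_m, max xᵢ), k + n).
Sample maximum = 34.71; prior scale x_m = 39.3 → posterior scale = max = 39.30.
Posterior shape = 2.2 + 6 = 8.2.
E[θ|data] = k·x_m/(k−1) = 8.2·39.30/7.2 = 44.7583.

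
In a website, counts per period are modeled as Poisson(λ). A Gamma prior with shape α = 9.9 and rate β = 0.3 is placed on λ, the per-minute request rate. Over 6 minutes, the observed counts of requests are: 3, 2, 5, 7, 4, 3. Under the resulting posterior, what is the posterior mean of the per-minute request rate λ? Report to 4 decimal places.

With a Gamma(shape α, rate β) prior, the Poisson likelihood is conjugate: the posterior is Gamma(α + ΣXᵢ, β + n).
Sum of counts S = 24 over n = 6 minutes.
Posterior: Gamma(α+S, β+n) = Gamma(9.9+24, 0.3+6) = Gamma(33.9, 6.3).
Posterior mean = α/β = 33.9/6.3 = 5.3810.

5.3810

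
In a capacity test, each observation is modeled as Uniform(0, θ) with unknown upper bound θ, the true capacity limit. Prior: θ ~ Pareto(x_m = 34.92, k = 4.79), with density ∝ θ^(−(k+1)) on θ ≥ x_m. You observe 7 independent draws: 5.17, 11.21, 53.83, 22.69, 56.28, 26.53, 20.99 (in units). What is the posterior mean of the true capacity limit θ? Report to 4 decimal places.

A Pareto(scale x_m, shape k) prior on the upper bound θ of Uniform(0, θ) is conjugate: posterior is Pareto(max(x_m, max xᵢ), k + n).
Sample maximum = 56.28; prior scale x_m = 34.92 → posterior scale = max = 56.28.
Posterior shape = 4.79 + 7 = 11.79.
E[θ|data] = k·x_m/(k−1) = 11.79·56.28/10.79 = 61.4959.

61.4959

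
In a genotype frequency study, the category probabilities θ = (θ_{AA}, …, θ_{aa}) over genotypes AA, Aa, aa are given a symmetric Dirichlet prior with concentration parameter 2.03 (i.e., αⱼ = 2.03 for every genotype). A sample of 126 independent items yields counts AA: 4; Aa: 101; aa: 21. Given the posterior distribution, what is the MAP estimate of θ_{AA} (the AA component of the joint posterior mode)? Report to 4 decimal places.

0.0390

The Dirichlet prior is conjugate to the Multinomial likelihood: each posterior αⱼ = prior αⱼ + observed count nⱼ.
Posterior concentration: (6.03, 103.03, 23.03), total = 132.09.
Joint mode component: (α_{AA}−1)/(Σα−K) = 5.03/129.09 = 0.0390.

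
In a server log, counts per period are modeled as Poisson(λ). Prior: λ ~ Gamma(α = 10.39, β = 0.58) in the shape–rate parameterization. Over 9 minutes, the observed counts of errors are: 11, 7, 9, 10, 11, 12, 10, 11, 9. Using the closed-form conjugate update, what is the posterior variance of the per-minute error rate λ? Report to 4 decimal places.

1.0939

With a Gamma(shape α, rate β) prior, the Poisson likelihood is conjugate: the posterior is Gamma(α + ΣXᵢ, β + n).
Sum of counts S = 90 over n = 9 minutes.
Posterior: Gamma(α+S, β+n) = Gamma(10.39+90, 0.58+9) = Gamma(100.39, 9.58).
Var = α/β² = 100.39/9.58² = 1.0939.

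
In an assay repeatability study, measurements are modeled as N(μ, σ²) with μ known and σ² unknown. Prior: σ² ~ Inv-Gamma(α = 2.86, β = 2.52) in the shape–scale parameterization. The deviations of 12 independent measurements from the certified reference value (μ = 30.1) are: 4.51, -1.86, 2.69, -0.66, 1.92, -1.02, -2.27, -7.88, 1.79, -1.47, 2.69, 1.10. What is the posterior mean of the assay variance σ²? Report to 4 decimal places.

With known mean μ and an Inverse-Gamma(α, β) prior on σ², the Normal likelihood is conjugate: posterior is Inv-Gamma(α + n/2, β + Σ(xᵢ−μ)²/2).
Σ(xᵢ−μ)² = (4.51)² + (-1.86)² + (2.69)² + (-0.66)² + (1.92)² + (-1.02)² + (-2.27)² + (-7.88)² + (1.79)² + (-1.47)² + (2.69)² + (1.10)² = 117.2566.
Posterior: Inv-Gamma(2.86 + 12/2, 2.52 + 117.2566/2) = Inv-Gamma(8.86, 61.14830).
E[σ²|data] = β/(α−1) = 61.14830/7.86 = 7.7797.

7.7797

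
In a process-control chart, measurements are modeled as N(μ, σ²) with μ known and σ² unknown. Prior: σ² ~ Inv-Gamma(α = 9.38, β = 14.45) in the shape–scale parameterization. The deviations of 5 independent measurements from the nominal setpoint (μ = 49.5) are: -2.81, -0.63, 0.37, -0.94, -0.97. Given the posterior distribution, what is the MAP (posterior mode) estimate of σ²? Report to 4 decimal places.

1.5200

With known mean μ and an Inverse-Gamma(α, β) prior on σ², the Normal likelihood is conjugate: posterior is Inv-Gamma(α + n/2, β + Σ(xᵢ−μ)²/2).
Σ(xᵢ−μ)² = (-2.81)² + (-0.63)² + (0.37)² + (-0.94)² + (-0.97)² = 10.2544.
Posterior: Inv-Gamma(9.38 + 5/2, 14.45 + 10.2544/2) = Inv-Gamma(11.88, 19.57720).
Mode = β/(α+1) = 19.57720/12.88 = 1.5200.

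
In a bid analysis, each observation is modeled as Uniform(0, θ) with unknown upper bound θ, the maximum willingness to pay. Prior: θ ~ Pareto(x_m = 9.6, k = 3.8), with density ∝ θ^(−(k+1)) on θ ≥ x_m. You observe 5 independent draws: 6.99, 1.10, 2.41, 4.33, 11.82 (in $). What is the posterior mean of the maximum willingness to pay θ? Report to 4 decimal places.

A Pareto(scale x_m, shape k) prior on the upper bound θ of Uniform(0, θ) is conjugate: posterior is Pareto(max(x_m, max xᵢ), k + n).
Sample maximum = 11.82; prior scale x_m = 9.6 → posterior scale = max = 11.82.
Posterior shape = 3.8 + 5 = 8.8.
E[θ|data] = k·x_m/(k−1) = 8.8·11.82/7.8 = 13.3354.

13.3354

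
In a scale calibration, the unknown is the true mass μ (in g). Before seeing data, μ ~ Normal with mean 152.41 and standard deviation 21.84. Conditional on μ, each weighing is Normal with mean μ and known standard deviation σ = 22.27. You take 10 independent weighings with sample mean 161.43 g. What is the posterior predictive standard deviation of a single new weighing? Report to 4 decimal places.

For Normal data with known variance σ², a Normal(μ₀, σ₀²) prior on μ is conjugate. Posterior precision = 1/σ₀² + n/σ²; posterior mean is the precision-weighted average of μ₀ and x̄.
σ₀² = 21.84² = 476.9856, σ² = 22.27² = 495.9529; σ² + n·σ₀² = 495.9529 + 10·476.9856 = 5265.8089.
Posterior precision = 1/σ₀² + n/σ² = 1/476.9856 + 10/495.9529 = (σ² + n·σ₀²)/(σ₀²σ²) = 5265.8089/(476.9856·495.9529); posterior variance σₙ² = σ₀²σ²/(σ² + n·σ₀²) = 476.9856·495.9529/5265.8089 = 44.924226.
Predictive variance for one new observation = σₙ² + σ² = 476.9856·495.9529/5265.8089 + 495.9529 = σ²·(σ₀² + 5265.8089)/5265.8089 = 495.9529·5742.7945/5265.8089 = 540.877126; SD = √(495.9529·5742.7945/5265.8089) = 23.2568.

23.2568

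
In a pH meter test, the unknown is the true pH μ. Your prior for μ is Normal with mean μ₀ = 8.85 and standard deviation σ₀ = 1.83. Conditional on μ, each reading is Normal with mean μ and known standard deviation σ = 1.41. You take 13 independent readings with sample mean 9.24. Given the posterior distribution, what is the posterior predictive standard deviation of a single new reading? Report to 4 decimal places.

For Normal data with known variance σ², a Normal(μ₀, σ₀²) prior on μ is conjugate. Posterior precision = 1/σ₀² + n/σ²; posterior mean is the precision-weighted average of μ₀ and x̄.
σ₀² = 1.83² = 3.3489, σ² = 1.41² = 1.9881; σ² + n·σ₀² = 1.9881 + 13·3.3489 = 45.5238.
Posterior precision = 1/σ₀² + n/σ² = 1/3.3489 + 13/1.9881 = (σ² + n·σ₀²)/(σ₀²σ²) = 45.5238/(3.3489·1.9881); posterior variance σₙ² = σ₀²σ²/(σ² + n·σ₀²) = 3.3489·1.9881/45.5238 = 0.146252.
Predictive variance for one new observation = σₙ² + σ² = 3.3489·1.9881/45.5238 + 1.9881 = σ²·(σ₀² + 45.5238)/45.5238 = 1.9881·48.8727/45.5238 = 2.134352; SD = √(1.9881·48.8727/45.5238) = 1.4609.

1.4609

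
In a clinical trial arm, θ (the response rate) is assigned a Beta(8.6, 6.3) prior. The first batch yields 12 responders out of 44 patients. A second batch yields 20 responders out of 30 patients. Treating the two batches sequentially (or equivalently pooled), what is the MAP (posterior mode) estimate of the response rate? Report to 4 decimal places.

The Beta prior is conjugate to a Binomial/Bernoulli likelihood; the update adds successes to α and failures to β.
After batch 1: Beta(8.6+12, 6.3+32) = Beta(20.6, 38.3).
After batch 2: Beta(20.6+20, 38.3+10) = Beta(40.6, 48.3).
Mode of Beta(a,b) for a,b>1 is (a−1)/(a+b−2) = 39.6/86.9 = 0.4557.

0.4557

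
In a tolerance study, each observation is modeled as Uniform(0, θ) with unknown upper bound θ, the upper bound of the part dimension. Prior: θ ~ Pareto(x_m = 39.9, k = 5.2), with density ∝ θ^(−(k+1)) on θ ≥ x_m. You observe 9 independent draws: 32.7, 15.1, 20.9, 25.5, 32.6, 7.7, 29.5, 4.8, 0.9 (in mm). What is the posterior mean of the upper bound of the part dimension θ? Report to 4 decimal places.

A Pareto(scale x_m, shape k) prior on the upper bound θ of Uniform(0, θ) is conjugate: posterior is Pareto(max(x_m, max xᵢ), k + n).
Sample maximum = 32.7; prior scale x_m = 39.9 → posterior scale = max = 39.9.
Posterior shape = 5.2 + 9 = 14.2.
E[θ|data] = k·x_m/(k−1) = 14.2·39.9/13.2 = 42.9227.

42.9227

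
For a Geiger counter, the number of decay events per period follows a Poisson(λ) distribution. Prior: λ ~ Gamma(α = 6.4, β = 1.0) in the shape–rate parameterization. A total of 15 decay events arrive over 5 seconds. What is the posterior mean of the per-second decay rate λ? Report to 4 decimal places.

3.5667

With a Gamma(shape α, rate β) prior, the Poisson likelihood is conjugate: the posterior is Gamma(α + ΣXᵢ, β + n).
Posterior: Gamma(α+S, β+n) = Gamma(6.4+15, 1.0+5) = Gamma(21.4, 6.0).
Posterior mean = α/β = 21.4/6.0 = 3.5667.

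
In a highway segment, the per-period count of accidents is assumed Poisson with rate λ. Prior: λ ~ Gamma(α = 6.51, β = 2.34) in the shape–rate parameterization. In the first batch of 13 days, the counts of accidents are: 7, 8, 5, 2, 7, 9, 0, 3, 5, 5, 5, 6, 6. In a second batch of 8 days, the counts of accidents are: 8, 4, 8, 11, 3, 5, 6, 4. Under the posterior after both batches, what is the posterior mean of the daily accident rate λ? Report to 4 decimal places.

5.2918

With a Gamma(shape α, rate β) prior, the Poisson likelihood is conjugate: the posterior is Gamma(α + ΣXᵢ, β + n).
Batch 1: sum of counts S = 68 over n = 13 days.
After batch 1: Gamma(α+S, β+n) = Gamma(6.51+68, 2.34+13) = Gamma(74.51, 15.34).
Batch 2: sum of counts S = 49 over n = 8 days.
After batch 2: Gamma(α+S, β+n) = Gamma(74.51+49, 15.34+8) = Gamma(123.51, 23.34).
Posterior mean = α/β = 123.51/23.34 = 5.2918.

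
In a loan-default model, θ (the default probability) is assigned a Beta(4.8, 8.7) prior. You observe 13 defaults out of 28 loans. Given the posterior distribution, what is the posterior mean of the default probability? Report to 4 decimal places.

0.4289

The Beta prior is conjugate to a Binomial/Bernoulli likelihood; the update adds successes to α and failures to β.
Posterior: Beta(α+k, β+n−k) = Beta(4.8+13, 8.7+15) = Beta(17.8, 23.7).
Posterior mean = α/(α+β) = 17.8/41.5 = 0.4289.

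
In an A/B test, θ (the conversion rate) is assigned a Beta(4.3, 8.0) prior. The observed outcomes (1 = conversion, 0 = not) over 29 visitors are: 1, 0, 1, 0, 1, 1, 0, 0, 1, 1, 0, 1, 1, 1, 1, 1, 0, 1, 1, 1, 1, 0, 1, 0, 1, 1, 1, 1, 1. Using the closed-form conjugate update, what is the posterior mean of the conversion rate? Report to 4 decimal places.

0.6126

The Beta prior is conjugate to a Binomial/Bernoulli likelihood; the update adds successes to α and failures to β.
Posterior: Beta(α+k, β+n−k) = Beta(4.3+21, 8.0+8) = Beta(25.3, 16.0).
Posterior mean = α/(α+β) = 25.3/41.3 = 0.6126.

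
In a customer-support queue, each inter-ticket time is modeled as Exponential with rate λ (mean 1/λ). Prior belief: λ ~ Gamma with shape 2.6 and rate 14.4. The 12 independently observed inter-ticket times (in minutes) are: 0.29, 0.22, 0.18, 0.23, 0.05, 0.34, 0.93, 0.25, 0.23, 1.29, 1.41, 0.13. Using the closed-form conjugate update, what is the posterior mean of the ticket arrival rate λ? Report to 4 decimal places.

With a Gamma(shape α, rate β) prior on the exponential rate λ, the posterior after n observations with total T = Σxᵢ is Gamma(α+n, β+T).
Sum of observations T = 5.55 minutes; n = 12.
Posterior: Gamma(2.6+12, 14.4+5.55) = Gamma(14.6, 19.95).
Posterior mean of λ = α/β = 14.6/19.95 = 0.7318.

0.7318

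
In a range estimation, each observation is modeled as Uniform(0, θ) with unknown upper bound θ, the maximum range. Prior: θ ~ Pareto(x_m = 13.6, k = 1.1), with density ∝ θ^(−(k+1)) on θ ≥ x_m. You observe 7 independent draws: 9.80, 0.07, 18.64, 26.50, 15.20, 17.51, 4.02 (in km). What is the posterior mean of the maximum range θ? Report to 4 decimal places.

A Pareto(scale x_m, shape k) prior on the upper bound θ of Uniform(0, θ) is conjugate: posterior is Pareto(max(x_m, max xᵢ), k + n).
Sample maximum = 26.50; prior scale x_m = 13.6 → posterior scale = max = 26.50.
Posterior shape = 1.1 + 7 = 8.1.
E[θ|data] = k·x_m/(k−1) = 8.1·26.50/7.1 = 30.2324.

30.2324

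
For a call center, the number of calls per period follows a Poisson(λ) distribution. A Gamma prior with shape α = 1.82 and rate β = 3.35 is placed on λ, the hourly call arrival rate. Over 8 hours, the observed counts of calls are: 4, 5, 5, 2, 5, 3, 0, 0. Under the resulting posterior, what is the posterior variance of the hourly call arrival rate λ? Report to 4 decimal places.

With a Gamma(shape α, rate β) prior, the Poisson likelihood is conjugate: the posterior is Gamma(α + ΣXᵢ, β + n).
Sum of counts S = 24 over n = 8 hours.
Posterior: Gamma(α+S, β+n) = Gamma(1.82+24, 3.35+8) = Gamma(25.82, 11.35).
Var = α/β² = 25.82/11.35² = 0.2004.

0.2004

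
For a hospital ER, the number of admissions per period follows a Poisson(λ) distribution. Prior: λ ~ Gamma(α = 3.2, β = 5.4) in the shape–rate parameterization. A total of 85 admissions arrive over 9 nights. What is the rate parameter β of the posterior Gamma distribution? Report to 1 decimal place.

14.4

With a Gamma(shape α, rate β) prior, the Poisson likelihood is conjugate: the posterior is Gamma(α + ΣXᵢ, β + n).
Posterior: Gamma(α+S, β+n) = Gamma(3.2+85, 5.4+9) = Gamma(88.2, 14.4).
Posterior β = 14.4.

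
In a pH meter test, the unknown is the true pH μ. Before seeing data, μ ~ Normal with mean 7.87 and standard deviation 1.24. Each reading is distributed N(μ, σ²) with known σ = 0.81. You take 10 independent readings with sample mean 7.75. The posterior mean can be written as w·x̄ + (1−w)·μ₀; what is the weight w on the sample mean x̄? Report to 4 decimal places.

For Normal data with known variance σ², a Normal(μ₀, σ₀²) prior on μ is conjugate. Posterior precision = 1/σ₀² + n/σ²; posterior mean is the precision-weighted average of μ₀ and x̄.
σ₀² = 1.24² = 1.5376, σ² = 0.81² = 0.6561. Prior precision 1/σ₀² = 1/1.5376; data precision n/σ² = 10/0.6561.
w = (n/σ²)/(1/σ₀² + n/σ²) = n·σ₀²/(σ² + n·σ₀²) = 10·1.5376/(0.6561 + 10·1.5376) = 15.376/16.0321 = 0.9591.

0.9591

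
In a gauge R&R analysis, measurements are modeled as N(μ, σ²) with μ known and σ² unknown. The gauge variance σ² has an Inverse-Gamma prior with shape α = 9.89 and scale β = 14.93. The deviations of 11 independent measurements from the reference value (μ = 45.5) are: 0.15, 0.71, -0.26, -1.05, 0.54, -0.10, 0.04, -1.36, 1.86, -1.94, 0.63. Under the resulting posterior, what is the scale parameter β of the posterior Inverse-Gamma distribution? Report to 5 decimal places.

20.66480

With known mean μ and an Inverse-Gamma(α, β) prior on σ², the Normal likelihood is conjugate: posterior is Inv-Gamma(α + n/2, β + Σ(xᵢ−μ)²/2).
Σ(xᵢ−μ)² = (0.15)² + (0.71)² + (-0.26)² + (-1.05)² + (0.54)² + (-0.10)² + (0.04)² + (-1.36)² + (1.86)² + (-1.94)² + (0.63)² = 11.4696.
Posterior: Inv-Gamma(9.89 + 11/2, 14.93 + 11.4696/2) = Inv-Gamma(15.39, 20.66480).
Posterior β = 20.66480.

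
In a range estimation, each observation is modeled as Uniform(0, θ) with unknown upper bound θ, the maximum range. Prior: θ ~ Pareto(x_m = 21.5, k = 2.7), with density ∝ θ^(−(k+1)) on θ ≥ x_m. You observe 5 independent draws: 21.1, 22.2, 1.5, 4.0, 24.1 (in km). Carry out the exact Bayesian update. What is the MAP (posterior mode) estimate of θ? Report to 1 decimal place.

24.1

A Pareto(scale x_m, shape k) prior on the upper bound θ of Uniform(0, θ) is conjugate: posterior is Pareto(max(x_m, max xᵢ), k + n).
Sample maximum = 24.1; prior scale x_m = 21.5 → posterior scale = max = 24.1.
Posterior shape = 2.7 + 5 = 7.7.
The Pareto density is decreasing on [x_m, ∞), so the mode is x_m = 24.1.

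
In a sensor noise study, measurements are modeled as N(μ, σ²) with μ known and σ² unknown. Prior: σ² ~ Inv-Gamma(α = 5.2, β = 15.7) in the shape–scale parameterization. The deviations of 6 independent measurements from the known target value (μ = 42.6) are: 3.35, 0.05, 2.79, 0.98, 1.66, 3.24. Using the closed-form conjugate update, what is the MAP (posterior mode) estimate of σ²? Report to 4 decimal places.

With known mean μ and an Inverse-Gamma(α, β) prior on σ², the Normal likelihood is conjugate: posterior is Inv-Gamma(α + n/2, β + Σ(xᵢ−μ)²/2).
Σ(xᵢ−μ)² = (3.35)² + (0.05)² + (2.79)² + (0.98)² + (1.66)² + (3.24)² = 33.2227.
Posterior: Inv-Gamma(5.2 + 6/2, 15.7 + 33.2227/2) = Inv-Gamma(8.20, 32.31135).
Mode = β/(α+1) = 32.31135/9.20 = 3.5121.

3.5121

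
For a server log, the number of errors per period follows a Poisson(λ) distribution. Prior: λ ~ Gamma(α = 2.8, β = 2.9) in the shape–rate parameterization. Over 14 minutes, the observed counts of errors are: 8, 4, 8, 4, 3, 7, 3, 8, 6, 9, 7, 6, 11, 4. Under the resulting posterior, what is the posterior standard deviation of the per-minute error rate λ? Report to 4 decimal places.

With a Gamma(shape α, rate β) prior, the Poisson likelihood is conjugate: the posterior is Gamma(α + ΣXᵢ, β + n).
Sum of counts S = 88 over n = 14 minutes.
Posterior: Gamma(α+S, β+n) = Gamma(2.8+88, 2.9+14) = Gamma(90.8, 16.9).
SD = √α/β = √90.8/16.9 = 0.5638.

0.5638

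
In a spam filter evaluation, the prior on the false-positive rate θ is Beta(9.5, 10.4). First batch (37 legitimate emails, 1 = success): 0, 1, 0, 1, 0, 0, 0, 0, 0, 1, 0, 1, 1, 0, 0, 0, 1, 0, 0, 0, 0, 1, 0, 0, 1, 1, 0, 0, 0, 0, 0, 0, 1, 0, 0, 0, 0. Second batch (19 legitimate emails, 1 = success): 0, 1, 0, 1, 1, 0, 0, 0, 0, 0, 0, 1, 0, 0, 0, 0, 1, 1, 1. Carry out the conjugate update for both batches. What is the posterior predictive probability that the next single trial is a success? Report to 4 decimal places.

The Beta prior is conjugate to a Binomial/Bernoulli likelihood; the update adds successes to α and failures to β.
After batch 1: Beta(9.5+10, 10.4+27) = Beta(19.5, 37.4).
After batch 2: Beta(19.5+7, 37.4+12) = Beta(26.5, 49.4).
For a single future Bernoulli trial, P(success | data) = α/(α+β) = 0.3491.

0.3491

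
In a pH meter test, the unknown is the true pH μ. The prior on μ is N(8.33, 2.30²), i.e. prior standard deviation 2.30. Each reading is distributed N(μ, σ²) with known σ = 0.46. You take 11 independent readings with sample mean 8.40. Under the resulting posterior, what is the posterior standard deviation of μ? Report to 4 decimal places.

For Normal data with known variance σ², a Normal(μ₀, σ₀²) prior on μ is conjugate. Posterior precision = 1/σ₀² + n/σ²; posterior mean is the precision-weighted average of μ₀ and x̄.
σ₀² = 2.30² = 5.29, σ² = 0.46² = 0.2116; σ² + n·σ₀² = 0.2116 + 11·5.29 = 58.4016.
Posterior precision = 1/σ₀² + n/σ² = 1/5.29 + 11/0.2116 = (σ² + n·σ₀²)/(σ₀²σ²) = 58.4016/(5.29·0.2116); posterior variance σₙ² = σ₀²σ²/(σ² + n·σ₀²) = 5.29·0.2116/58.4016 = 0.019167.
Posterior SD = √σₙ² = √(5.29·0.2116/58.4016) = 0.1384.

0.1384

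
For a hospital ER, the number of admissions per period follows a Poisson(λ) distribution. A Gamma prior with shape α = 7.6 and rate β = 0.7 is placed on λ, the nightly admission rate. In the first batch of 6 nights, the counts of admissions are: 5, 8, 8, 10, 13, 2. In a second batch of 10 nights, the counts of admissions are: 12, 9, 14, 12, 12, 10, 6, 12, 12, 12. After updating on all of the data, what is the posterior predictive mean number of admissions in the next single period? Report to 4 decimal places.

9.8563

With a Gamma(shape α, rate β) prior, the Poisson likelihood is conjugate: the posterior is Gamma(α + ΣXᵢ, β + n).
Batch 1: sum of counts S = 46 over n = 6 nights.
After batch 1: Gamma(α+S, β+n) = Gamma(7.6+46, 0.7+6) = Gamma(53.6, 6.7).
Batch 2: sum of counts S = 111 over n = 10 nights.
After batch 2: Gamma(α+S, β+n) = Gamma(53.6+111, 6.7+10) = Gamma(164.6, 16.7).
The predictive distribution for one future period is NegBinom with mean α/β = 9.8563.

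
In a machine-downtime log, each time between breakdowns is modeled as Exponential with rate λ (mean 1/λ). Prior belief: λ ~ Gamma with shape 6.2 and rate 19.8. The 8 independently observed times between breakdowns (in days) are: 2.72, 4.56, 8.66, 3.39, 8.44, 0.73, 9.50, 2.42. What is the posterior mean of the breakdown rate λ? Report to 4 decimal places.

With a Gamma(shape α, rate β) prior on the exponential rate λ, the posterior after n observations with total T = Σxᵢ is Gamma(α+n, β+T).
Sum of observations T = 40.42 days; n = 8.
Posterior: Gamma(6.2+8, 19.8+40.42) = Gamma(14.2, 60.22).
Posterior mean of λ = α/β = 14.2/60.22 = 0.2358.

0.2358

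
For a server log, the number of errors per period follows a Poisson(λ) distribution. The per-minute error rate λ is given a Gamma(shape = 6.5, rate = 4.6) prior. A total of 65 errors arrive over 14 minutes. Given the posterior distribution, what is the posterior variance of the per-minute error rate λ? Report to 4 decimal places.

0.2067

With a Gamma(shape α, rate β) prior, the Poisson likelihood is conjugate: the posterior is Gamma(α + ΣXᵢ, β + n).
Posterior: Gamma(α+S, β+n) = Gamma(6.5+65, 4.6+14) = Gamma(71.5, 18.6).
Var = α/β² = 71.5/18.6² = 0.2067.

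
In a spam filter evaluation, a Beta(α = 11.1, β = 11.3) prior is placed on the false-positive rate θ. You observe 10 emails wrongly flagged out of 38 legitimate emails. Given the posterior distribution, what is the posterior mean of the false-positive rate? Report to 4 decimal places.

0.3493

The Beta prior is conjugate to a Binomial/Bernoulli likelihood; the update adds successes to α and failures to β.
Posterior: Beta(α+k, β+n−k) = Beta(11.1+10, 11.3+28) = Beta(21.1, 39.3).
Posterior mean = α/(α+β) = 21.1/60.4 = 0.3493.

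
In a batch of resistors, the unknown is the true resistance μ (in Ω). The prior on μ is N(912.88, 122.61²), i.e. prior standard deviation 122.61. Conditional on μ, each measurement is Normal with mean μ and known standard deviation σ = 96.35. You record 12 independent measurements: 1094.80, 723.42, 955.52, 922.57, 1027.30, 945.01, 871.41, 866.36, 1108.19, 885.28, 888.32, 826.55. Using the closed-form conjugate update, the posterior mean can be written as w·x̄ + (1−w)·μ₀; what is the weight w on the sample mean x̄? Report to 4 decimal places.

For Normal data with known variance σ², a Normal(μ₀, σ₀²) prior on μ is conjugate. Posterior precision = 1/σ₀² + n/σ²; posterior mean is the precision-weighted average of μ₀ and x̄.
σ₀² = 122.61² = 15033.2121, σ² = 96.35² = 9283.3225. Prior precision 1/σ₀² = 1/15033.2121; data precision n/σ² = 12/9283.3225.
w = (n/σ²)/(1/σ₀² + n/σ²) = n·σ₀²/(σ² + n·σ₀²) = 12·15033.2121/(9283.3225 + 12·15033.2121) = 180398.5452/189681.8677 = 0.9511.

0.9511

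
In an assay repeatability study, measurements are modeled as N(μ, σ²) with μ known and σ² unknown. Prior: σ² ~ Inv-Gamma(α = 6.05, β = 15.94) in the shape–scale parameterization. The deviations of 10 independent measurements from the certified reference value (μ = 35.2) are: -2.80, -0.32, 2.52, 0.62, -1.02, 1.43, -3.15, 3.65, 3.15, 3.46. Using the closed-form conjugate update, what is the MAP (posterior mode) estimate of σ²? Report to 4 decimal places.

With known mean μ and an Inverse-Gamma(α, β) prior on σ², the Normal likelihood is conjugate: posterior is Inv-Gamma(α + n/2, β + Σ(xᵢ−μ)²/2).
Σ(xᵢ−μ)² = (-2.80)² + (-0.32)² + (2.52)² + (0.62)² + (-1.02)² + (1.43)² + (-3.15)² + (3.65)² + (3.15)² + (3.46)² = 62.9016.
Posterior: Inv-Gamma(6.05 + 10/2, 15.94 + 62.9016/2) = Inv-Gamma(11.05, 47.39080).
Mode = β/(α+1) = 47.39080/12.05 = 3.9328.

3.9328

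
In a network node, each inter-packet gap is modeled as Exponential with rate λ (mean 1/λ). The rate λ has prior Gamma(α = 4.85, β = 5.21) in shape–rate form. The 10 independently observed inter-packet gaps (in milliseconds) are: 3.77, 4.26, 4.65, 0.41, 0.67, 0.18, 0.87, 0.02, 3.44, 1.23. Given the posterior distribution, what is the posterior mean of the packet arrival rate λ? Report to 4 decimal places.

0.6010

With a Gamma(shape α, rate β) prior on the exponential rate λ, the posterior after n observations with total T = Σxᵢ is Gamma(α+n, β+T).
Sum of observations T = 19.50 milliseconds; n = 10.
Posterior: Gamma(4.85+10, 5.21+19.50) = Gamma(14.85, 24.71).
Posterior mean of λ = α/β = 14.85/24.71 = 0.6010.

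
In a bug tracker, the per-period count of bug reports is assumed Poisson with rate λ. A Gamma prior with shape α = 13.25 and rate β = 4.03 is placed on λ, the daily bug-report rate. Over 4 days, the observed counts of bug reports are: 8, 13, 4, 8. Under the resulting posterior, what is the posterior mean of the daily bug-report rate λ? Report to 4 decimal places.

5.7597

With a Gamma(shape α, rate β) prior, the Poisson likelihood is conjugate: the posterior is Gamma(α + ΣXᵢ, β + n).
Sum of counts S = 33 over n = 4 days.
Posterior: Gamma(α+S, β+n) = Gamma(13.25+33, 4.03+4) = Gamma(46.25, 8.03).
Posterior mean = α/β = 46.25/8.03 = 5.7597.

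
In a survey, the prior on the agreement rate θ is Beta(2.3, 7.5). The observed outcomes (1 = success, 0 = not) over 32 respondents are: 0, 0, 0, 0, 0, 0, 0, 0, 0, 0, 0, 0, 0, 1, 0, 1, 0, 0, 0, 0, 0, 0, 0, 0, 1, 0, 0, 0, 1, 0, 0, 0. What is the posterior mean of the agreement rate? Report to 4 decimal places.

The Beta prior is conjugate to a Binomial/Bernoulli likelihood; the update adds successes to α and failures to β.
Posterior: Beta(α+k, β+n−k) = Beta(2.3+4, 7.5+28) = Beta(6.3, 35.5).
Posterior mean = α/(α+β) = 6.3/41.8 = 0.1507.

0.1507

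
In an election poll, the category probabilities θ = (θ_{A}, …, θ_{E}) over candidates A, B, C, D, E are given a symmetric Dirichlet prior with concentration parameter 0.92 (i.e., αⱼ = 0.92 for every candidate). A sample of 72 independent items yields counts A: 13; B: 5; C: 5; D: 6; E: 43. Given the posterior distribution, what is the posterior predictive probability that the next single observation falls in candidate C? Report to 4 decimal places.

0.0773

The Dirichlet prior is conjugate to the Multinomial likelihood: each posterior αⱼ = prior αⱼ + observed count nⱼ.
Posterior concentration: (13.92, 5.92, 5.92, 6.92, 43.92), total = 76.60.
P(next = C | data) = α_{C}/Σα = 0.0773.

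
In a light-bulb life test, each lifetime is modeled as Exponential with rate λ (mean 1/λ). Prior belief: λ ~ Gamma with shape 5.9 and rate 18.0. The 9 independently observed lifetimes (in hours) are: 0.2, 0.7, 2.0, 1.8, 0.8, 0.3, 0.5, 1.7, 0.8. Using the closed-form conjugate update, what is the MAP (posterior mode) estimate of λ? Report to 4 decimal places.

With a Gamma(shape α, rate β) prior on the exponential rate λ, the posterior after n observations with total T = Σxᵢ is Gamma(α+n, β+T).
Sum of observations T = 8.8 hours; n = 9.
Posterior: Gamma(5.9+9, 18.0+8.8) = Gamma(14.9, 26.8).
Mode = (α−1)/β = 0.5187.

0.5187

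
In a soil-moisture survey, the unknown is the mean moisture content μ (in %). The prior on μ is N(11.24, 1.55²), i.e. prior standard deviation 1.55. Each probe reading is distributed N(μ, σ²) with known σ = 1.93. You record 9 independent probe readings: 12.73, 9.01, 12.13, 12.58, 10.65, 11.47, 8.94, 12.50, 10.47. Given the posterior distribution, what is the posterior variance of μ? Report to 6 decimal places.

0.353057

For Normal data with known variance σ², a Normal(μ₀, σ₀²) prior on μ is conjugate. Posterior precision = 1/σ₀² + n/σ²; posterior mean is the precision-weighted average of μ₀ and x̄.
σ₀² = 1.55² = 2.4025, σ² = 1.93² = 3.7249; σ² + n·σ₀² = 3.7249 + 9·2.4025 = 25.3474.
Posterior precision = 1/σ₀² + n/σ² = 1/2.4025 + 9/3.7249 = (σ² + n·σ₀²)/(σ₀²σ²) = 25.3474/(2.4025·3.7249); posterior variance σₙ² = σ₀²σ²/(σ² + n·σ₀²) = 2.4025·3.7249/25.3474 = 0.353057.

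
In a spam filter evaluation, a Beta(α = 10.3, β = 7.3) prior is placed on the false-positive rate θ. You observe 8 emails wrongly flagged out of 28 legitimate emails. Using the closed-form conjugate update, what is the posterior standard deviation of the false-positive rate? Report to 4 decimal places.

The Beta prior is conjugate to a Binomial/Bernoulli likelihood; the update adds successes to α and failures to β.
Posterior: Beta(α+k, β+n−k) = Beta(10.3+8, 7.3+20) = Beta(18.3, 27.3).
Var = αβ/((α+β)²(α+β+1)) = 18.3·27.3/(45.6²·46.6) = 0.00515582; SD = √0.00515582 = 0.0718.

0.0718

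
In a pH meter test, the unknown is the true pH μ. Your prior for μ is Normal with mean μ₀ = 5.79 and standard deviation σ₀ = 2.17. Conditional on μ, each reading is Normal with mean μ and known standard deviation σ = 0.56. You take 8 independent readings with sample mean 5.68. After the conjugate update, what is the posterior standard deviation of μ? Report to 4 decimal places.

For Normal data with known variance σ², a Normal(μ₀, σ₀²) prior on μ is conjugate. Posterior precision = 1/σ₀² + n/σ²; posterior mean is the precision-weighted average of μ₀ and x̄.
σ₀² = 2.17² = 4.7089, σ² = 0.56² = 0.3136; σ² + n·σ₀² = 0.3136 + 8·4.7089 = 37.9848.
Posterior precision = 1/σ₀² + n/σ² = 1/4.7089 + 8/0.3136 = (σ² + n·σ₀²)/(σ₀²σ²) = 37.9848/(4.7089·0.3136); posterior variance σₙ² = σ₀²σ²/(σ² + n·σ₀²) = 4.7089·0.3136/37.9848 = 0.038876.
Posterior SD = √σₙ² = √(4.7089·0.3136/37.9848) = 0.1972.

0.1972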